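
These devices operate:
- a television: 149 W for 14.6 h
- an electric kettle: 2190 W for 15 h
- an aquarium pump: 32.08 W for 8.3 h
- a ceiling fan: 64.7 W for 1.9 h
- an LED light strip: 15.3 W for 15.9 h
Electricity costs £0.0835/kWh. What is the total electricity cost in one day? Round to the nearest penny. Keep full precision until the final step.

television: 149 W × 14.6 h = 2,175 Wh = 2.175 kWh
electric kettle: 2190 W × 15 h = 32,850 Wh = 32.85 kWh
aquarium pump: 32.08 W × 8.3 h = 266 Wh = 0.2663 kWh
ceiling fan: 64.7 W × 1.9 h = 123 Wh = 0.1229 kWh
LED light strip: 15.3 W × 15.9 h = 243 Wh = 0.2433 kWh
Total energy = 2.175 + 32.85 + 0.2663 + 0.1229 + 0.2433 = 35.66 kWh
Cost = 35.66 kWh × £0.0835 = £2.98

£2.98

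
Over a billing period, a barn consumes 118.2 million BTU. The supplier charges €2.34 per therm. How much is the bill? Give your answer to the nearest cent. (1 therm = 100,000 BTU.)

€2765.88

118.2 million BTU × (10 therm/million BTU) = 1,182 therm
Cost = 1,182 therm × €2.34/therm = €2,765.88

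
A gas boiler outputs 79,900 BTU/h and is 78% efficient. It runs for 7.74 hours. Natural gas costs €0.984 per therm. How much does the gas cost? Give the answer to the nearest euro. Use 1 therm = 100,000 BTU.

€8

Heat delivered = 79,900 BTU/h × 7.74 h = 618,426 BTU
Gas input = 618,426 / 0.78 = 792,854 BTU
= 792,854 / 100,000 = 7.929 therm
Cost = 7.929 × €0.984/therm = €7.80 ≈ €8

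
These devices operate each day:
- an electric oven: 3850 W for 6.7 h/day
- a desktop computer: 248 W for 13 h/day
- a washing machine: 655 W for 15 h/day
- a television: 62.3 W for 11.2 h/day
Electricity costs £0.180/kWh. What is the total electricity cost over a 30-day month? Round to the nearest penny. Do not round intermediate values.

electric oven: 3850 W × 6.7 h × 30 d = 773,850 Wh = 773.9 kWh
desktop computer: 248 W × 13 h × 30 d = 96,720 Wh = 96.72 kWh
washing machine: 655 W × 15 h × 30 d = 294,750 Wh = 294.8 kWh
television: 62.3 W × 11.2 h × 30 d = 20,933 Wh = 20.93 kWh
Total energy = 773.9 + 96.72 + 294.8 + 20.93 = 1,186 kWh
Cost = 1,186 kWh × £0.180 = £213.53

£213.53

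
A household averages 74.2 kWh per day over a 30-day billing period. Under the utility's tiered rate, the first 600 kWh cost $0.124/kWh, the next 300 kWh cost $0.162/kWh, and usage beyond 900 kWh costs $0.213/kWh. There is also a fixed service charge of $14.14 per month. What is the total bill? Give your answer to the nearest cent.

$419.58

Usage = 74.2 kWh/day × 30 days = 2226 kWh
First 600 kWh × $0.124 = $74.40
Next 300 kWh × $0.162 = $48.60
Remaining 1326 kWh × $0.213 = $282.44
Energy charge = $405.44; + service $14.14 = $419.58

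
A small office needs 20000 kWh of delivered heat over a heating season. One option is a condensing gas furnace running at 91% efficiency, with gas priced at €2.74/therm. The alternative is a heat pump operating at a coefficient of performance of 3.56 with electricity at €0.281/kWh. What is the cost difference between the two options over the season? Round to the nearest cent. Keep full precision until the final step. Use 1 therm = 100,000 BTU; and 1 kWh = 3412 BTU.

€476.05

Heat load = 20000 kWh × 3412 = 68,240,000 BTU
Gas: input = 68,240,000 / 0.91 = 74,989,011 BTU = 749.9 therm → 749.9 × €2.74 = €2,054.70
Heat pump: 68,240,000 BTU / 3412 = 20,000 kWh heat; / 3.56 = 5,618 kWh in → × €0.281 = €1,578.65
Difference = |€2,054.70 − €1,578.65| = €476.05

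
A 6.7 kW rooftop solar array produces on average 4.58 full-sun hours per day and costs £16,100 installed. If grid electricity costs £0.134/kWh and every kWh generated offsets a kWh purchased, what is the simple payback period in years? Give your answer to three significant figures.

10.7 years

Daily generation = 6.7 kW × 4.58 h = 30.69 kWh
Annual generation = 30.69 × 365 = 11200 kWh
Annual savings = 11200 × £0.134 = £1,500.85
Payback = £16,100 / £1,500.85 = 10.7 years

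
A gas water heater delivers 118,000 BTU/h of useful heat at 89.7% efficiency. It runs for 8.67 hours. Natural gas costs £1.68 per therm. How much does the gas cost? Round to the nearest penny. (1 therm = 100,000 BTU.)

£19.16

Heat delivered = 118,000 BTU/h × 8.67 h = 1,023,060 BTU
Gas input = 1,023,060 / 0.897 = 1,140,535 BTU
= 1,140,535 / 100,000 = 11.41 therm
Cost = 11.41 × £1.68/therm = £19.16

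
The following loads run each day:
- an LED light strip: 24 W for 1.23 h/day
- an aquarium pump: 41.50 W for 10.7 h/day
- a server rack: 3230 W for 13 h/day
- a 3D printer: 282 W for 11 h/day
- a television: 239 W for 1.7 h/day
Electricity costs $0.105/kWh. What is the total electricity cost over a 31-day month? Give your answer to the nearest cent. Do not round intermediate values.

$149.64

LED light strip: 24 W × 1.23 h × 31 d = 915 Wh = 0.9151 kWh
aquarium pump: 41.50 W × 10.7 h × 31 d = 13,766 Wh = 13.77 kWh
server rack: 3230 W × 13 h × 31 d = 1,301,690 Wh = 1,302 kWh
3D printer: 282 W × 11 h × 31 d = 96,162 Wh = 96.16 kWh
television: 239 W × 1.7 h × 31 d = 12,595 Wh = 12.6 kWh
Total energy = 0.9151 + 13.77 + 1,302 + 96.16 + 12.6 = 1,425 kWh
Cost = 1,425 kWh × $0.105 = $149.64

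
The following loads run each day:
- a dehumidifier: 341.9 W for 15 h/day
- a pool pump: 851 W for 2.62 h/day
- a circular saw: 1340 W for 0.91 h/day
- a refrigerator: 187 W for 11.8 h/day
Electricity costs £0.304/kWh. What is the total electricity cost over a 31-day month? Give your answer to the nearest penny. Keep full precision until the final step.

dehumidifier: 341.9 W × 15 h × 31 d = 158,984 Wh = 159 kWh
pool pump: 851 W × 2.62 h × 31 d = 69,118 Wh = 69.12 kWh
circular saw: 1340 W × 0.91 h × 31 d = 37,801 Wh = 37.8 kWh
refrigerator: 187 W × 11.8 h × 31 d = 68,405 Wh = 68.4 kWh
Total energy = 159 + 69.12 + 37.8 + 68.4 = 334.3 kWh
Cost = 334.3 kWh × £0.304 = £101.63

£101.63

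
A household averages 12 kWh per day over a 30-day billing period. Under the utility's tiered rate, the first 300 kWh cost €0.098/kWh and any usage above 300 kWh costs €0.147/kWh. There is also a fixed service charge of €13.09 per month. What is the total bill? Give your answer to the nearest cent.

€51.31

Usage = 12 kWh/day × 30 days = 360 kWh
First 300 kWh × €0.098 = €29.40
Remaining 60 kWh × €0.147 = €8.82
Energy charge = €38.22; + service €13.09 = €51.31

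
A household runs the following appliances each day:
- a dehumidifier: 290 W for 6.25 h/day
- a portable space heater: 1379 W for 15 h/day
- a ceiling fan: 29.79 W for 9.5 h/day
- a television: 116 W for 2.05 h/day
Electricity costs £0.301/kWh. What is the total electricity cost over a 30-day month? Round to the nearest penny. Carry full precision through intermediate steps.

dehumidifier: 290 W × 6.25 h × 30 d = 54,375 Wh = 54.38 kWh
portable space heater: 1379 W × 15 h × 30 d = 620,550 Wh = 620.5 kWh
ceiling fan: 29.79 W × 9.5 h × 30 d = 8,490 Wh = 8.49 kWh
television: 116 W × 2.05 h × 30 d = 7,134 Wh = 7.134 kWh
Total energy = 54.38 + 620.5 + 8.49 + 7.134 = 690.5 kWh
Cost = 690.5 kWh × £0.301 = £207.86

£207.86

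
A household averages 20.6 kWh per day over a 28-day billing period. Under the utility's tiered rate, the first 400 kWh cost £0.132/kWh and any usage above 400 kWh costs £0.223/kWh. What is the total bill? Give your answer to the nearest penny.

Usage = 20.6 kWh/day × 28 days = 576.8 kWh
First 400 kWh × £0.132 = £52.80
Remaining 176.8 kWh × £0.223 = £39.43
Total = £92.23

£92.23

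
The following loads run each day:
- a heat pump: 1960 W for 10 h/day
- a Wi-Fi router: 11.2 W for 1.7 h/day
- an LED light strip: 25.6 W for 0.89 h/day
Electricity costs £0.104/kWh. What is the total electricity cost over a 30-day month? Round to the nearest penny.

£61.28

heat pump: 1960 W × 10 h × 30 d = 588,000 Wh = 588 kWh
Wi-Fi router: 11.2 W × 1.7 h × 30 d = 571 Wh = 0.5712 kWh
LED light strip: 25.6 W × 0.89 h × 30 d = 684 Wh = 0.6835 kWh
Total energy = 588 + 0.5712 + 0.6835 = 589.3 kWh
Cost = 589.3 kWh × £0.104 = £61.28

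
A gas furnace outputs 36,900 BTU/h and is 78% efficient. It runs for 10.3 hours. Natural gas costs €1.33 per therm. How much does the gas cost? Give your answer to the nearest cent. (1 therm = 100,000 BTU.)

€6.48

Heat delivered = 36,900 BTU/h × 10.3 h = 380,070 BTU
Gas input = 380,070 / 0.78 = 487,269 BTU
= 487,269 / 100,000 = 4.873 therm
Cost = 4.873 × €1.33/therm = €6.48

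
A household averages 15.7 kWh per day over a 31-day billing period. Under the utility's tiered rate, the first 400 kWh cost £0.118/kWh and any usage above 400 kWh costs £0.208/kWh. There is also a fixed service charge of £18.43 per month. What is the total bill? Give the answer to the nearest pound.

Usage = 15.7 kWh/day × 31 days = 486.7 kWh
First 400 kWh × £0.118 = £47.20
Remaining 86.7 kWh × £0.208 = £18.03
Energy charge = £65.23; + service £18.43 = £83.66 ≈ £84

£84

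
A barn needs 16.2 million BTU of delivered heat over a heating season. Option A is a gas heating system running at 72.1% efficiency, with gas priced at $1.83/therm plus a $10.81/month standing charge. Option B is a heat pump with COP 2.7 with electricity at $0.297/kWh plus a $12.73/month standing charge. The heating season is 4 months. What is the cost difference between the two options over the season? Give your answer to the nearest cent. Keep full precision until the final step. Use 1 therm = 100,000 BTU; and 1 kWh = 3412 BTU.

$118.78

Heat load = 16.2 × 10⁶ BTU = 16,200,000 BTU
Gas: input = 16,200,000 / 0.721 = 22,468,793 BTU = 224.7 therm → 224.7 × $1.83 = $411.18; + 4 × $10.81 standing = $454.42
Heat pump: 16,200,000 BTU / 3412 = 4,748 kWh heat; / 2.7 = 1,758 kWh in → × $0.297 = $522.27; + 4 × $12.73 standing = $573.19
Difference = |$454.42 − $573.19| = $118.78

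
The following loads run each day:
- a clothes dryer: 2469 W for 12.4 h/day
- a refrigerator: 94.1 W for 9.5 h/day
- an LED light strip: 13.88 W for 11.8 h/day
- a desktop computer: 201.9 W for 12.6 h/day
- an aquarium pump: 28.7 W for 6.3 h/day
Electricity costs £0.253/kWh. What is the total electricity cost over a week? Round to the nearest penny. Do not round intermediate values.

clothes dryer: 2469 W × 12.4 h × 7 d = 214,309 Wh = 214.3 kWh
refrigerator: 94.1 W × 9.5 h × 7 d = 6,258 Wh = 6.258 kWh
LED light strip: 13.88 W × 11.8 h × 7 d = 1,146 Wh = 1.146 kWh
desktop computer: 201.9 W × 12.6 h × 7 d = 17,808 Wh = 17.81 kWh
aquarium pump: 28.7 W × 6.3 h × 7 d = 1,266 Wh = 1.266 kWh
Total energy = 214.3 + 6.258 + 1.146 + 17.81 + 1.266 = 240.8 kWh
Cost = 240.8 kWh × £0.253 = £60.92

£60.92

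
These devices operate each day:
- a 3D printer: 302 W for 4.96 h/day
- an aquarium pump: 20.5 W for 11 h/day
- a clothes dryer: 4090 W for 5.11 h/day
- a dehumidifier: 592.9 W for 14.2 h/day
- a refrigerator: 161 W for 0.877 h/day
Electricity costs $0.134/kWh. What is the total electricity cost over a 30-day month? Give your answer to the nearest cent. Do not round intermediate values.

$125.36

3D printer: 302 W × 4.96 h × 30 d = 44,938 Wh = 44.94 kWh
aquarium pump: 20.5 W × 11 h × 30 d = 6,765 Wh = 6.765 kWh
clothes dryer: 4090 W × 5.11 h × 30 d = 626,997 Wh = 627 kWh
dehumidifier: 592.9 W × 14.2 h × 30 d = 252,575 Wh = 252.6 kWh
refrigerator: 161 W × 0.877 h × 30 d = 4,236 Wh = 4.236 kWh
Total energy = 44.94 + 6.765 + 627 + 252.6 + 4.236 = 935.5 kWh
Cost = 935.5 kWh × $0.134 = $125.36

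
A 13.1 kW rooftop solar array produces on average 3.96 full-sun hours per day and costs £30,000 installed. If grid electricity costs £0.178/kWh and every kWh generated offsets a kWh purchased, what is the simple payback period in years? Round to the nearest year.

9 years

Daily generation = 13.1 kW × 3.96 h = 51.88 kWh
Annual generation = 51.88 × 365 = 18935 kWh
Annual savings = 18935 × £0.178 = £3,370.38
Payback = £30,000 / £3,370.38 = 8.9 years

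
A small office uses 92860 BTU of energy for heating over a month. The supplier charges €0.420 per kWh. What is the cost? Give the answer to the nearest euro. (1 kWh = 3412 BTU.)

€11

92860 BTU × (0.00029308 kWh/BTU) = 27.22 kWh
Cost = 27.22 kWh × €0.420/kWh = €11.43 ≈ €11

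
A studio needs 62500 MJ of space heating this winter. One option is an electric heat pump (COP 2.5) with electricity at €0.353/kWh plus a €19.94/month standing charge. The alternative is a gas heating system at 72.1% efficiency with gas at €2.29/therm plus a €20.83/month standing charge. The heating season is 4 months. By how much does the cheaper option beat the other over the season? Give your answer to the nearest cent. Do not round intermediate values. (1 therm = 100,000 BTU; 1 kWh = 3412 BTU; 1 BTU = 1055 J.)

€566.46

Heat load = 62500 MJ = 62,500,000,000 J / 1055 = 59,241,706 BTU
Gas: input = 59,241,706 / 0.721 = 82,166,028 BTU = 821.7 therm → 821.7 × €2.29 = €1,881.60; + 4 × €20.83 standing = €1,964.92
Heat pump: 59,241,706 BTU / 3412 = 17,360 kWh heat; / 2.5 = 6,945 kWh in → × €0.353 = €2,451.62; + 4 × €19.94 standing = €2,531.38
Difference = |€1,964.92 − €2,531.38| = €566.46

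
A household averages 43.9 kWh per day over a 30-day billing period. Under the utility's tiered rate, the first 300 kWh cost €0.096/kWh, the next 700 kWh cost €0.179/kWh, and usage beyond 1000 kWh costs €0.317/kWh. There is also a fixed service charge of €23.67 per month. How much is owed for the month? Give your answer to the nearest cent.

Usage = 43.9 kWh/day × 30 days = 1317 kWh
First 300 kWh × €0.096 = €28.80
Next 700 kWh × €0.179 = €125.30
Remaining 317 kWh × €0.317 = €100.49
Energy charge = €254.59; + service €23.67 = €278.26

€278.26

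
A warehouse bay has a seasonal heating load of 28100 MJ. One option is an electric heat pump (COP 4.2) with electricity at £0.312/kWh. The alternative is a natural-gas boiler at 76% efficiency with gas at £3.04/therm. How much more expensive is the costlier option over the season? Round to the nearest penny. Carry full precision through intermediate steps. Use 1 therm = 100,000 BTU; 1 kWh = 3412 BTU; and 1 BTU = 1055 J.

Heat load = 28100 MJ = 28,100,000,000 J / 1055 = 26,635,071 BTU
Gas: input = 26,635,071 / 0.76 = 35,046,146 BTU = 350.5 therm → 350.5 × £3.04 = £1,065.40
Heat pump: 26,635,071 BTU / 3412 = 7,806 kWh heat; / 4.2 = 1,859 kWh in → × £0.312 = £579.90
Difference = |£1,065.40 − £579.90| = £485.51

£485.51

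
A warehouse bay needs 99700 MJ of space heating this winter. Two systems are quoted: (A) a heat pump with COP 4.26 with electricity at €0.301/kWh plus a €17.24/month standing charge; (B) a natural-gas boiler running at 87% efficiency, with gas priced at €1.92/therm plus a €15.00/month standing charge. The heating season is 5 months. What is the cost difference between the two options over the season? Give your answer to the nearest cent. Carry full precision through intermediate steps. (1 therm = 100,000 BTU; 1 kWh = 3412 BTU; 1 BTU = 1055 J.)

€117.37

Heat load = 99700 MJ = 99,700,000,000 J / 1055 = 94,502,370 BTU
Gas: input = 94,502,370 / 0.87 = 108,623,413 BTU = 1,086 therm → 1,086 × €1.92 = €2,085.57; + 5 × €15.00 standing = €2,160.57
Heat pump: 94,502,370 BTU / 3412 = 27,700 kWh heat; / 4.26 = 6,502 kWh in → × €0.301 = €1,957.00; + 5 × €17.24 standing = €2,043.20
Difference = |€2,160.57 − €2,043.20| = €117.37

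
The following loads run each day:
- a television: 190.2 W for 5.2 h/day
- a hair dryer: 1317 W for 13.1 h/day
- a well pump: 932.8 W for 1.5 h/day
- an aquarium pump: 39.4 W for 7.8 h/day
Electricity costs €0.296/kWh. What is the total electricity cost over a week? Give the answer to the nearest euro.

television: 190.2 W × 5.2 h × 7 d = 6,923 Wh = 6.923 kWh
hair dryer: 1317 W × 13.1 h × 7 d = 120,769 Wh = 120.8 kWh
well pump: 932.8 W × 1.5 h × 7 d = 9,794 Wh = 9.794 kWh
aquarium pump: 39.4 W × 7.8 h × 7 d = 2,151 Wh = 2.151 kWh
Total energy = 6.923 + 120.8 + 9.794 + 2.151 = 139.6 kWh
Cost = 139.6 kWh × €0.296 = €41.33 ≈ €41

€41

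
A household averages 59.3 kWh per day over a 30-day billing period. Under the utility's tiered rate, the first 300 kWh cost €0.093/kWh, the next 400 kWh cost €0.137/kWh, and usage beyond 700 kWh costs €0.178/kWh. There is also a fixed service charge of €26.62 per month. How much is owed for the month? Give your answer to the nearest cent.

€301.38

Usage = 59.3 kWh/day × 30 days = 1779 kWh
First 300 kWh × €0.093 = €27.90
Next 400 kWh × €0.137 = €54.80
Remaining 1079 kWh × €0.178 = €192.06
Energy charge = €274.76; + service €26.62 = €301.38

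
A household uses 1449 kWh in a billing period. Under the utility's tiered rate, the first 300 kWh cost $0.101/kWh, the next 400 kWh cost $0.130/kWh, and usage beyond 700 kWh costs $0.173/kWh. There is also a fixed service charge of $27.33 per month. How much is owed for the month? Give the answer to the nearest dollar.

First 300 kWh × $0.101 = $30.30
Next 400 kWh × $0.130 = $52.00
Remaining 749 kWh × $0.173 = $129.58
Energy charge = $211.88; + service $27.33 = $239.21 ≈ $239

$239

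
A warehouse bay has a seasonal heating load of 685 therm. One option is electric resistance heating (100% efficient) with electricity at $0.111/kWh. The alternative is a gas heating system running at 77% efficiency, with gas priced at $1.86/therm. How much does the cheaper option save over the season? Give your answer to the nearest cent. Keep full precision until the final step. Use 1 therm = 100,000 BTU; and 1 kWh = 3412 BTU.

$573.78

Heat load = 685 therm × 100,000 = 68,500,000 BTU
Gas: input = 68,500,000 / 0.77 = 88,961,039 BTU = 889.6 therm → 889.6 × $1.86 = $1,654.68
Electric: 68,500,000 BTU / 3412 = 20,080 kWh → × $0.111 = $2,228.46
Difference = |$1,654.68 − $2,228.46| = $573.78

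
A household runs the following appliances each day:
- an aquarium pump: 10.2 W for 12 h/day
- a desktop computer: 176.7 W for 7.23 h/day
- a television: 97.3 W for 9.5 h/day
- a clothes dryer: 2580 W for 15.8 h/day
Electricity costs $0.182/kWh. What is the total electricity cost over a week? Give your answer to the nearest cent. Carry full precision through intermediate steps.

aquarium pump: 10.2 W × 12 h × 7 d = 857 Wh = 0.8568 kWh
desktop computer: 176.7 W × 7.23 h × 7 d = 8,943 Wh = 8.943 kWh
television: 97.3 W × 9.5 h × 7 d = 6,470 Wh = 6.47 kWh
clothes dryer: 2580 W × 15.8 h × 7 d = 285,348 Wh = 285.3 kWh
Total energy = 0.8568 + 8.943 + 6.47 + 285.3 = 301.6 kWh
Cost = 301.6 kWh × $0.182 = $54.89

$54.89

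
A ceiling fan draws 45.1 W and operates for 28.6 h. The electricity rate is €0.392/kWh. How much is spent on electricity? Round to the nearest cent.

Energy = 45.1 W × 28.6 h = 1,290 Wh = 1.29 kWh
Cost = 1.29 kWh × €0.392/kWh = €0.51

€0.51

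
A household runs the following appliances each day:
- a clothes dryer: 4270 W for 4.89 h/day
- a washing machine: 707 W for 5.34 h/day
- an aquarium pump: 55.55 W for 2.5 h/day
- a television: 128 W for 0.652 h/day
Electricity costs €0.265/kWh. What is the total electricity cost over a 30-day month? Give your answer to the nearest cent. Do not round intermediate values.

€197.78

clothes dryer: 4270 W × 4.89 h × 30 d = 626,409 Wh = 626.4 kWh
washing machine: 707 W × 5.34 h × 30 d = 113,261 Wh = 113.3 kWh
aquarium pump: 55.55 W × 2.5 h × 30 d = 4,166 Wh = 4.166 kWh
television: 128 W × 0.652 h × 30 d = 2,504 Wh = 2.504 kWh
Total energy = 626.4 + 113.3 + 4.166 + 2.504 = 746.3 kWh
Cost = 746.3 kWh × €0.265 = €197.78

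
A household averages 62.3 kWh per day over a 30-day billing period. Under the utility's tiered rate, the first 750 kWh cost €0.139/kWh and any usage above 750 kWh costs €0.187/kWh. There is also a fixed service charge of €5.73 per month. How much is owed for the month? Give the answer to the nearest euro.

Usage = 62.3 kWh/day × 30 days = 1869 kWh
First 750 kWh × €0.139 = €104.25
Remaining 1119 kWh × €0.187 = €209.25
Energy charge = €313.50; + service €5.73 = €319.23 ≈ €319

€319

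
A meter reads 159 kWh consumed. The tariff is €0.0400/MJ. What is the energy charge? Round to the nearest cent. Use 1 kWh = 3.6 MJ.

159 kWh × (3.6 MJ/kWh) = 572.4 MJ
Cost = 572.4 MJ × €0.0400/MJ = €22.90

€22.90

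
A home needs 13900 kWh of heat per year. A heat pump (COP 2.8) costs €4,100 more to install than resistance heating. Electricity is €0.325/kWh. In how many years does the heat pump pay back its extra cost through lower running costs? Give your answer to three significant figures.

1.41 years

Resistance: 13900 kWh × €0.325 = €4,517.50/yr
Heat pump: 13900 / 2.8 = 4964 kWh in → × €0.325 = €1,613.39/yr
Annual savings = €2,904.11
Payback = €4,100 / €2,904.11 = 1.41 years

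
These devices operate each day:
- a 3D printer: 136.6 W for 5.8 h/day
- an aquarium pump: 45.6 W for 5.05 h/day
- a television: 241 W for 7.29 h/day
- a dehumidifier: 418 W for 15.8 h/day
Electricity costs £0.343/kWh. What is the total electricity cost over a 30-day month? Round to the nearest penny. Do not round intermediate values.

3D printer: 136.6 W × 5.8 h × 30 d = 23,768 Wh = 23.77 kWh
aquarium pump: 45.6 W × 5.05 h × 30 d = 6,908 Wh = 6.908 kWh
television: 241 W × 7.29 h × 30 d = 52,707 Wh = 52.71 kWh
dehumidifier: 418 W × 15.8 h × 30 d = 198,132 Wh = 198.1 kWh
Total energy = 23.77 + 6.908 + 52.71 + 198.1 = 281.5 kWh
Cost = 281.5 kWh × £0.343 = £96.56

£96.56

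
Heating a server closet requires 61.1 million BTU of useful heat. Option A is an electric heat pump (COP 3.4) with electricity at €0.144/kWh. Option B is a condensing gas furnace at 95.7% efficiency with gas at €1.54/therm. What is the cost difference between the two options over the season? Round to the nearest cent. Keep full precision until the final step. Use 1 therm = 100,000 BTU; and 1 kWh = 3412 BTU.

€224.79

Heat load = 61.1 × 10⁶ BTU = 61,100,000 BTU
Gas: input = 61,100,000 / 0.957 = 63,845,350 BTU = 638.5 therm → 638.5 × €1.54 = €983.22
Heat pump: 61,100,000 BTU / 3412 = 17,910 kWh heat; / 3.4 = 5,267 kWh in → × €0.144 = €758.43
Difference = |€983.22 − €758.43| = €224.79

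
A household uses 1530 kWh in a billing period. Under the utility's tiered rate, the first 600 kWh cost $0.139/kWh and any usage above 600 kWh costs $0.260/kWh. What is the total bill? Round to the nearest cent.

First 600 kWh × $0.139 = $83.40
Remaining 930 kWh × $0.260 = $241.80
Total = $325.20

$325.20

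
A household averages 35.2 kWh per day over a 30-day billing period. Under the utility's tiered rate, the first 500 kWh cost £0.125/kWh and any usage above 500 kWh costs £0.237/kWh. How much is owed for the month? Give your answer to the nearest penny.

Usage = 35.2 kWh/day × 30 days = 1056 kWh
First 500 kWh × £0.125 = £62.50
Remaining 556 kWh × £0.237 = £131.77
Total = £194.27

£194.27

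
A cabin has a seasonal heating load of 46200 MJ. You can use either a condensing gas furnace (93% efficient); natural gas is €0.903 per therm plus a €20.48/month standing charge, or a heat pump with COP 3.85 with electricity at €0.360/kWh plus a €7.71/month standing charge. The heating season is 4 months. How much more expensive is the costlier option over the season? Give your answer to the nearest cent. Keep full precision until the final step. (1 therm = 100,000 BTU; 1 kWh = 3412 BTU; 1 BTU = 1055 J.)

Heat load = 46200 MJ = 46,200,000,000 J / 1055 = 43,791,469 BTU
Gas: input = 43,791,469 / 0.93 = 47,087,601 BTU = 470.9 therm → 470.9 × €0.903 = €425.20; + 4 × €20.48 standing = €507.12
Heat pump: 43,791,469 BTU / 3412 = 12,830 kWh heat; / 3.85 = 3,334 kWh in → × €0.360 = €1,200.11; + 4 × €7.71 standing = €1,230.95
Difference = |€507.12 − €1,230.95| = €723.83

€723.83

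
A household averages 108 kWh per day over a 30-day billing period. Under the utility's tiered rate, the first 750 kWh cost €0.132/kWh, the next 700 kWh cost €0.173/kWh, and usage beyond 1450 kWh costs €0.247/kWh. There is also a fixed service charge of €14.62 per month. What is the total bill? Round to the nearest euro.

Usage = 108 kWh/day × 30 days = 3240 kWh
First 750 kWh × €0.132 = €99.00
Next 700 kWh × €0.173 = €121.10
Remaining 1790 kWh × €0.247 = €442.13
Energy charge = €662.23; + service €14.62 = €676.85 ≈ €677

€677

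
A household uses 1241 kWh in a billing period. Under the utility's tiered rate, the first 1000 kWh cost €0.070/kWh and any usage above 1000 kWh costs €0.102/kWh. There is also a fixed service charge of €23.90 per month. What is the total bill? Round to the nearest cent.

First 1000 kWh × €0.070 = €70.00
Remaining 241 kWh × €0.102 = €24.58
Energy charge = €94.58; + service €23.90 = €118.48

€118.48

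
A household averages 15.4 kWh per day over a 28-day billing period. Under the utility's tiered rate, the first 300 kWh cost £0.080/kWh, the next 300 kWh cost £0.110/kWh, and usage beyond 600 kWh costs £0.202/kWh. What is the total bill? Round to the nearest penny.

£38.43

Usage = 15.4 kWh/day × 28 days = 431.2 kWh
First 300 kWh × £0.080 = £24.00
Next 131.2 kWh × £0.110 = £14.43
Remaining tier: 0 kWh (not reached)
Total = £38.43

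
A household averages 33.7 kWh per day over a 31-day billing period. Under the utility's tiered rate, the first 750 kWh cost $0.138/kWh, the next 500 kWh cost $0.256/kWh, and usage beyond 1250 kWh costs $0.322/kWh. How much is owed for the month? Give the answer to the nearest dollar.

$179

Usage = 33.7 kWh/day × 31 days = 1044.7 kWh
First 750 kWh × $0.138 = $103.50
Next 294.7 kWh × $0.256 = $75.44
Remaining tier: 0 kWh (not reached)
Total = $178.94 ≈ $179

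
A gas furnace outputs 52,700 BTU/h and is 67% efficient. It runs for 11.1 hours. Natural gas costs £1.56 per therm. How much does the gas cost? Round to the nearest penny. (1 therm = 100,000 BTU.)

Heat delivered = 52,700 BTU/h × 11.1 h = 584,970 BTU
Gas input = 584,970 / 0.67 = 873,090 BTU
= 873,090 / 100,000 = 8.731 therm
Cost = 8.731 × £1.56/therm = £13.62

£13.62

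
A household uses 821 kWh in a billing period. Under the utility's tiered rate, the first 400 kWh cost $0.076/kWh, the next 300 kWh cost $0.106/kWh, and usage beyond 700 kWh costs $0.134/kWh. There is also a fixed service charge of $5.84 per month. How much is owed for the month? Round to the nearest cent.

$84.25

First 400 kWh × $0.076 = $30.40
Next 300 kWh × $0.106 = $31.80
Remaining 121 kWh × $0.134 = $16.21
Energy charge = $78.41; + service $5.84 = $84.25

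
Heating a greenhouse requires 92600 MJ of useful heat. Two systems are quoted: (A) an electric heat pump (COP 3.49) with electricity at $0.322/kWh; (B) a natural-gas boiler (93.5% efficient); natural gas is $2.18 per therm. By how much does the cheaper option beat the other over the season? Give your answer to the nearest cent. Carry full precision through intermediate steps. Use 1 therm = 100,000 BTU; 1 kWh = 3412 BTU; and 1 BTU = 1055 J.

$326.99

Heat load = 92600 MJ = 92,600,000,000 J / 1055 = 87,772,512 BTU
Gas: input = 87,772,512 / 0.935 = 93,874,344 BTU = 938.7 therm → 938.7 × $2.18 = $2,046.46
Heat pump: 87,772,512 BTU / 3412 = 25,720 kWh heat; / 3.49 = 7,371 kWh in → × $0.322 = $2,373.45
Difference = |$2,046.46 − $2,373.45| = $326.99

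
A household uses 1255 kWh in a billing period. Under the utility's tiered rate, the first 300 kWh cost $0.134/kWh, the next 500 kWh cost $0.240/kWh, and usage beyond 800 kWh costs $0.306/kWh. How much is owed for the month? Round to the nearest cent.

$299.43

First 300 kWh × $0.134 = $40.20
Next 500 kWh × $0.240 = $120.00
Remaining 455 kWh × $0.306 = $139.23
Total = $299.43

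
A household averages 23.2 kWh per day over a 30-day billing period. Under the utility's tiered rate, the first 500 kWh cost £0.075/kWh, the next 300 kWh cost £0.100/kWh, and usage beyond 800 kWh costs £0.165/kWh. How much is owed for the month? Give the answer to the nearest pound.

Usage = 23.2 kWh/day × 30 days = 696 kWh
First 500 kWh × £0.075 = £37.50
Next 196 kWh × £0.100 = £19.60
Remaining tier: 0 kWh (not reached)
Total = £57.10 ≈ £57

£57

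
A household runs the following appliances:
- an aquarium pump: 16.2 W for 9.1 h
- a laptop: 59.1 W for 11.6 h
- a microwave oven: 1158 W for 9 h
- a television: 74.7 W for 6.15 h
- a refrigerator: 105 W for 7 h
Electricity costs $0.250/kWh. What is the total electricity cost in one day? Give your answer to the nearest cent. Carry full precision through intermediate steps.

$3.11

aquarium pump: 16.2 W × 9.1 h = 147 Wh = 0.1474 kWh
laptop: 59.1 W × 11.6 h = 686 Wh = 0.6856 kWh
microwave oven: 1158 W × 9 h = 10,422 Wh = 10.42 kWh
television: 74.7 W × 6.15 h = 459 Wh = 0.4594 kWh
refrigerator: 105 W × 7 h = 735 Wh = 0.735 kWh
Total energy = 0.1474 + 0.6856 + 10.42 + 0.4594 + 0.735 = 12.45 kWh
Cost = 12.45 kWh × $0.250 = $3.11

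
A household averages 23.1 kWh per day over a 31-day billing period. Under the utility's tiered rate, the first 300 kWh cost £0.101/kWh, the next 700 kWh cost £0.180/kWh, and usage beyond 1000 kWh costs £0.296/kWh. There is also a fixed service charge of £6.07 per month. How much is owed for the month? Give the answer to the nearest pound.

£111

Usage = 23.1 kWh/day × 31 days = 716.1 kWh
First 300 kWh × £0.101 = £30.30
Next 416.1 kWh × £0.180 = £74.90
Remaining tier: 0 kWh (not reached)
Energy charge = £105.20; + service £6.07 = £111.27 ≈ £111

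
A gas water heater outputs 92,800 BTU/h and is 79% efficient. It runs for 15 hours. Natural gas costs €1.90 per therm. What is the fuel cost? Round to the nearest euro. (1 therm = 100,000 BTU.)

€33

Heat delivered = 92,800 BTU/h × 15 h = 1,392,000 BTU
Gas input = 1,392,000 / 0.79 = 1,762,025 BTU
= 1,762,025 / 100,000 = 17.62 therm
Cost = 17.62 × €1.90/therm = €33.48 ≈ €33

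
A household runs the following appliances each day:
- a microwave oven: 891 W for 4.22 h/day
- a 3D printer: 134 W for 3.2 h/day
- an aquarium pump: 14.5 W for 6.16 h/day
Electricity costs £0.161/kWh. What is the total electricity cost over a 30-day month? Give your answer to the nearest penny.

microwave oven: 891 W × 4.22 h × 30 d = 112,801 Wh = 112.8 kWh
3D printer: 134 W × 3.2 h × 30 d = 12,864 Wh = 12.86 kWh
aquarium pump: 14.5 W × 6.16 h × 30 d = 2,680 Wh = 2.68 kWh
Total energy = 112.8 + 12.86 + 2.68 = 128.3 kWh
Cost = 128.3 kWh × £0.161 = £20.66

£20.66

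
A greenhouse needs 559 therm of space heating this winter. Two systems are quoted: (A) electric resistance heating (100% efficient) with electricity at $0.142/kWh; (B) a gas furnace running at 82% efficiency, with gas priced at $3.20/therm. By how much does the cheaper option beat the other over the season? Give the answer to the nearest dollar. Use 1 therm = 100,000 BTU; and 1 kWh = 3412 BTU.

Heat load = 559 therm × 100,000 = 55,900,000 BTU
Gas: input = 55,900,000 / 0.82 = 68,170,732 BTU = 681.7 therm → 681.7 × $3.20 = $2,181.46
Electric: 55,900,000 BTU / 3412 = 16,380 kWh → × $0.142 = $2,326.44
Difference = |$2,181.46 − $2,326.44| = $144.97 ≈ $145

$145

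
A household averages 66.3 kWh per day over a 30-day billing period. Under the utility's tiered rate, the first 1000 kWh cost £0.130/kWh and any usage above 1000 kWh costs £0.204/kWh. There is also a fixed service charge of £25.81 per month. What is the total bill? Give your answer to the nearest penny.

£357.57

Usage = 66.3 kWh/day × 30 days = 1989 kWh
First 1000 kWh × £0.130 = £130.00
Remaining 989 kWh × £0.204 = £201.76
Energy charge = £331.76; + service £25.81 = £357.57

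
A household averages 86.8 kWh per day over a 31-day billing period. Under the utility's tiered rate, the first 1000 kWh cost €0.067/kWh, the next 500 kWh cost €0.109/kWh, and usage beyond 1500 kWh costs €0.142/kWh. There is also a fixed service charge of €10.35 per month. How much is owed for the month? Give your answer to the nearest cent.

Usage = 86.8 kWh/day × 31 days = 2690.8 kWh
First 1000 kWh × €0.067 = €67.00
Next 500 kWh × €0.109 = €54.50
Remaining 1190.8 kWh × €0.142 = €169.09
Energy charge = €290.59; + service €10.35 = €300.94

€300.94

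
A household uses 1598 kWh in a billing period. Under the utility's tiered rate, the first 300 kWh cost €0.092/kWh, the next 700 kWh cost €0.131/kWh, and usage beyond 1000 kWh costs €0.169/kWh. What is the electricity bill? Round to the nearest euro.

€220

First 300 kWh × €0.092 = €27.60
Next 700 kWh × €0.131 = €91.70
Remaining 598 kWh × €0.169 = €101.06
Total = €220.36 ≈ €220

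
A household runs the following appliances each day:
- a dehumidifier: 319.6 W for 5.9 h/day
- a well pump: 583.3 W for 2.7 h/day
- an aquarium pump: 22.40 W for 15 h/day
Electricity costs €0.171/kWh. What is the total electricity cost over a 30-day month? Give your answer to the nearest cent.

dehumidifier: 319.6 W × 5.9 h × 30 d = 56,569 Wh = 56.57 kWh
well pump: 583.3 W × 2.7 h × 30 d = 47,247 Wh = 47.25 kWh
aquarium pump: 22.40 W × 15 h × 30 d = 10,080 Wh = 10.08 kWh
Total energy = 56.57 + 47.25 + 10.08 = 113.9 kWh
Cost = 113.9 kWh × €0.171 = €19.48

€19.48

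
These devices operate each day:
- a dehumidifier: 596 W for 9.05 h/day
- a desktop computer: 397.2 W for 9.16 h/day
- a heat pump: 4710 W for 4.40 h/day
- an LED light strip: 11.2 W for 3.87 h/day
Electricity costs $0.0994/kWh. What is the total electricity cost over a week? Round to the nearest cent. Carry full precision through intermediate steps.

$20.73

dehumidifier: 596 W × 9.05 h × 7 d = 37,757 Wh = 37.76 kWh
desktop computer: 397.2 W × 9.16 h × 7 d = 25,468 Wh = 25.47 kWh
heat pump: 4710 W × 4.40 h × 7 d = 145,068 Wh = 145.1 kWh
LED light strip: 11.2 W × 3.87 h × 7 d = 303 Wh = 0.3034 kWh
Total energy = 37.76 + 25.47 + 145.1 + 0.3034 = 208.6 kWh
Cost = 208.6 kWh × $0.0994 = $20.73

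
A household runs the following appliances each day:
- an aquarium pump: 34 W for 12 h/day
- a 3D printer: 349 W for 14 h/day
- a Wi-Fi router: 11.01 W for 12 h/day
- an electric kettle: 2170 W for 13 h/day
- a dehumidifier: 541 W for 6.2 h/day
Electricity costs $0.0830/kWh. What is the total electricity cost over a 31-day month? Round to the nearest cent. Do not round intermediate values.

aquarium pump: 34 W × 12 h × 31 d = 12,648 Wh = 12.65 kWh
3D printer: 349 W × 14 h × 31 d = 151,466 Wh = 151.5 kWh
Wi-Fi router: 11.01 W × 12 h × 31 d = 4,096 Wh = 4.096 kWh
electric kettle: 2170 W × 13 h × 31 d = 874,510 Wh = 874.5 kWh
dehumidifier: 541 W × 6.2 h × 31 d = 103,980 Wh = 104 kWh
Total energy = 12.65 + 151.5 + 4.096 + 874.5 + 104 = 1,147 kWh
Cost = 1,147 kWh × $0.0830 = $95.18

$95.18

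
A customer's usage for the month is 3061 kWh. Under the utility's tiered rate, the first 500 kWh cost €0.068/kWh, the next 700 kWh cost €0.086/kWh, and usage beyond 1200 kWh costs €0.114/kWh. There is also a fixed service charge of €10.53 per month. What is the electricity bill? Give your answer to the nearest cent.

€316.88

First 500 kWh × €0.068 = €34.00
Next 700 kWh × €0.086 = €60.20
Remaining 1861 kWh × €0.114 = €212.15
Energy charge = €306.35; + service €10.53 = €316.88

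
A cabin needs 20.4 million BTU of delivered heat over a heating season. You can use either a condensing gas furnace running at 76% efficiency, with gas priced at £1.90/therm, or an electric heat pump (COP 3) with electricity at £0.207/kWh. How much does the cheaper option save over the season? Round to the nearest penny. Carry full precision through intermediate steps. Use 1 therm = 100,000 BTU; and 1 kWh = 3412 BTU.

Heat load = 20.4 × 10⁶ BTU = 20,400,000 BTU
Gas: input = 20,400,000 / 0.76 = 26,842,105 BTU = 268.4 therm → 268.4 × £1.90 = £510.00
Heat pump: 20,400,000 BTU / 3412 = 5,979 kWh heat; / 3 = 1,993 kWh in → × £0.207 = £412.54
Difference = |£510.00 − £412.54| = £97.46

£97.46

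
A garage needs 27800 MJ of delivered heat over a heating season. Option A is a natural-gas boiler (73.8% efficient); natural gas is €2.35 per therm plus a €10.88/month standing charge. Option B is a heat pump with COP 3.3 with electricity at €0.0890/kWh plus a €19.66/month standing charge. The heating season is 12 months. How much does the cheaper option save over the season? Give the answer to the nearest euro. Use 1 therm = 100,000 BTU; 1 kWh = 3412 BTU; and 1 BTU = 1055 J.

Heat load = 27800 MJ = 27,800,000,000 J / 1055 = 26,350,711 BTU
Gas: input = 26,350,711 / 0.738 = 35,705,570 BTU = 357.1 therm → 357.1 × €2.35 = €839.08; + 12 × €10.88 standing = €969.64
Heat pump: 26,350,711 BTU / 3412 = 7,723 kWh heat; / 3.3 = 2,340 kWh in → × €0.0890 = €208.29; + 12 × €19.66 standing = €444.21
Difference = |€969.64 − €444.21| = €525.44 ≈ €525

€525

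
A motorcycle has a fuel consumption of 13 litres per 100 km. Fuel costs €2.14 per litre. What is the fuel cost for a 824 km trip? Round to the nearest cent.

€229.24

Fuel = 13 L/100 km × 824 km / 100 = 107.1 L
Cost = 107.1 L × €2.14/L = €229.24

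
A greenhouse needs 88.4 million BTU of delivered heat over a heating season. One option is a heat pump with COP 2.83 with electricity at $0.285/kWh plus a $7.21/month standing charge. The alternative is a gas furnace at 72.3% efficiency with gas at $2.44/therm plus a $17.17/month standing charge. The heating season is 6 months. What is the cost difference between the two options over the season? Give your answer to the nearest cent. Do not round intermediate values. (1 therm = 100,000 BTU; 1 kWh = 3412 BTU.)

Heat load = 88.4 × 10⁶ BTU = 88,400,000 BTU
Gas: input = 88,400,000 / 0.723 = 122,268,326 BTU = 1,223 therm → 1,223 × $2.44 = $2,983.35; + 6 × $17.17 standing = $3,086.37
Heat pump: 88,400,000 BTU / 3412 = 25,910 kWh heat; / 2.83 = 9,155 kWh in → × $0.285 = $2,609.17; + 6 × $7.21 standing = $2,652.43
Difference = |$3,086.37 − $2,652.43| = $433.94

$433.94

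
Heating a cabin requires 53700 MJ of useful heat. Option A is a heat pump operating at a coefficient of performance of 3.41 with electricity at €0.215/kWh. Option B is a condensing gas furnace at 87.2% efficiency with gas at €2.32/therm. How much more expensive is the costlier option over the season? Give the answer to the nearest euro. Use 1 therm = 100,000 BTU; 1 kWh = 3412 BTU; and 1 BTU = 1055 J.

Heat load = 53700 MJ = 53,700,000,000 J / 1055 = 50,900,474 BTU
Gas: input = 50,900,474 / 0.872 = 58,372,103 BTU = 583.7 therm → 583.7 × €2.32 = €1,354.23
Heat pump: 50,900,474 BTU / 3412 = 14,920 kWh heat; / 3.41 = 4,375 kWh in → × €0.215 = €940.58
Difference = |€1,354.23 − €940.58| = €413.65 ≈ €414

€414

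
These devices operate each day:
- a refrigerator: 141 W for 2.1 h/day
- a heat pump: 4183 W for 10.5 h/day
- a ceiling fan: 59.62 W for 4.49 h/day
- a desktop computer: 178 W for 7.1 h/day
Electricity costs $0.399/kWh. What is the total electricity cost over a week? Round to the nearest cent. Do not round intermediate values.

$127.78

refrigerator: 141 W × 2.1 h × 7 d = 2,073 Wh = 2.073 kWh
heat pump: 4183 W × 10.5 h × 7 d = 307,450 Wh = 307.5 kWh
ceiling fan: 59.62 W × 4.49 h × 7 d = 1,874 Wh = 1.874 kWh
desktop computer: 178 W × 7.1 h × 7 d = 8,847 Wh = 8.847 kWh
Total energy = 2.073 + 307.5 + 1.874 + 8.847 = 320.2 kWh
Cost = 320.2 kWh × $0.399 = $127.78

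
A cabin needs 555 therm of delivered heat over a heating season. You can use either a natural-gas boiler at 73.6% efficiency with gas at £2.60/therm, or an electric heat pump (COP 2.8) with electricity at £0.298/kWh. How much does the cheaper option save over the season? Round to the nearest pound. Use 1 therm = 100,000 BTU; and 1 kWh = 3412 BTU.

£229

Heat load = 555 therm × 100,000 = 55,500,000 BTU
Gas: input = 55,500,000 / 0.736 = 75,407,609 BTU = 754.1 therm → 754.1 × £2.60 = £1,960.60
Heat pump: 55,500,000 BTU / 3412 = 16,270 kWh heat; / 2.8 = 5,809 kWh in → × £0.298 = £1,731.18
Difference = |£1,960.60 − £1,731.18| = £229.42 ≈ £229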